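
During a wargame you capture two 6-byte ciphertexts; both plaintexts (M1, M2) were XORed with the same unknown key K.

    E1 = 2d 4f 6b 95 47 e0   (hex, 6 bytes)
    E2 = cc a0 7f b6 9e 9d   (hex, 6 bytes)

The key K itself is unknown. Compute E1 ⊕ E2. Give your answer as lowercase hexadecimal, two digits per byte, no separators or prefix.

e1ef1423d97d

E1 ⊕ E2 = (M1 ⊕ K) ⊕ (M2 ⊕ K) = M1 ⊕ M2 — the shared key cancels under XOR.
byte 0: 2d ⊕ cc = e1
byte 1: 4f ⊕ a0 = ef
byte 2: 6b ⊕ 7f = 14
byte 3: 95 ⊕ b6 = 23
byte 4: 47 ⊕ 9e = d9
byte 5: e0 ⊕ 9d = 7d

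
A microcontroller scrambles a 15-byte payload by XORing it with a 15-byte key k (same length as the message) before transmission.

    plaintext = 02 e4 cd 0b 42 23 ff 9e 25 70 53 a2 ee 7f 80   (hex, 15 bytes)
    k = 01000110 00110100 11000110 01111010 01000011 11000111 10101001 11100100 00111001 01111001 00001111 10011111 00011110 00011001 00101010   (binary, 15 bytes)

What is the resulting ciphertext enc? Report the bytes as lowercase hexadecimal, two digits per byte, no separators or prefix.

44d00b7101e4567a1c095c3df066aa

  2 ⊕  70 =  68
228 ⊕  52 = 208
205 ⊕ 198 =  11
 11 ⊕ 122 = 113
 66 ⊕  67 =   1
 35 ⊕ 199 = 228
255 ⊕ 169 =  86
158 ⊕ 228 = 122
 37 ⊕  57 =  28
112 ⊕ 121 =   9
 83 ⊕  15 =  92
162 ⊕ 159 =  61
238 ⊕  30 = 240
127 ⊕  25 = 102
128 ⊕  42 = 170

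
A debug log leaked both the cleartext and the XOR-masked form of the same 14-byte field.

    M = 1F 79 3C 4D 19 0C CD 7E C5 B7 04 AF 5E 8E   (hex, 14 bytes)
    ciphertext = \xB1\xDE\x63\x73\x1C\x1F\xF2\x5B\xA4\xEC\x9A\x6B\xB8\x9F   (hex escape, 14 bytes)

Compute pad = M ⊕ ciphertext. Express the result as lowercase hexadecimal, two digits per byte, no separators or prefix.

Since ciphertext = M ⊕ pad, XORing both sides with M gives pad = M ⊕ ciphertext.
byte 0: 1f ^ b1 = ae
byte 1: 79 ^ de = a7
byte 2: 3c ^ 63 = 5f
byte 3: 4d ^ 73 = 3e
byte 4: 19 ^ 1c = 05
byte 5: 0c ^ 1f = 13
byte 6: cd ^ f2 = 3f
byte 7: 7e ^ 5b = 25
byte 8: c5 ^ a4 = 61
byte 9: b7 ^ ec = 5b
byte 10: 04 ^ 9a = 9e
byte 11: af ^ 6b = c4
byte 12: 5e ^ b8 = e6
byte 13: 8e ^ 9f = 11

aea75f3e05133f25615b9ec4e611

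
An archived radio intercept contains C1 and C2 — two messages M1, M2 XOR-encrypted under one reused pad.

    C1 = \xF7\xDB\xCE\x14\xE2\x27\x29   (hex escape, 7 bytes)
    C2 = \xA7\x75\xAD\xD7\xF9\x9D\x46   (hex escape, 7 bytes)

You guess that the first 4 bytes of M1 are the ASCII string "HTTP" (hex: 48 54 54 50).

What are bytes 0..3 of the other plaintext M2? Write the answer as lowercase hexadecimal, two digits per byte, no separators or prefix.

First, C1 ⊕ C2 = (M1 ⊕ K) ⊕ (M2 ⊕ K) = M1 ⊕ M2, so the key drops out. Then M2 = (M1 ⊕ M2) ⊕ M1 over the first 4 bytes.
byte 0: (f7 ^ a7) ^ 48 = 50 ^ 48 = 18
byte 1: (db ^ 75) ^ 54 = ae ^ 54 = fa
byte 2: (ce ^ ad) ^ 54 = 63 ^ 54 = 37
byte 3: (14 ^ d7) ^ 50 = c3 ^ 50 = 93

18fa3793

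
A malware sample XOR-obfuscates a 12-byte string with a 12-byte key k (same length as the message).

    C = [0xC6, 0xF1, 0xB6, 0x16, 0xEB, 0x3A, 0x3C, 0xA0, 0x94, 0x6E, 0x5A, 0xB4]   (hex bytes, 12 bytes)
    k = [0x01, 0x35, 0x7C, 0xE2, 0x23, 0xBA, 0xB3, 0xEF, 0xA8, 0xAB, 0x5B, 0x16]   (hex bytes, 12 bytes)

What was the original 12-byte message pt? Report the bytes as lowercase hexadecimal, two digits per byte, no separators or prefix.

XOR is its own inverse, so applying the key byte-wise gives the result directly.
byte 0: 198 xor   1 = 199
byte 1: 241 xor  53 = 196
byte 2: 182 xor 124 = 202
byte 3:  22 xor 226 = 244
byte 4: 235 xor  35 = 200
byte 5:  58 xor 186 = 128
byte 6:  60 xor 179 = 143
byte 7: 160 xor 239 =  79
byte 8: 148 xor 168 =  60
byte 9: 110 xor 171 = 197
byte 10:  90 xor  91 =   1
byte 11: 180 xor  22 = 162

c7c4caf4c8808f4f3cc501a2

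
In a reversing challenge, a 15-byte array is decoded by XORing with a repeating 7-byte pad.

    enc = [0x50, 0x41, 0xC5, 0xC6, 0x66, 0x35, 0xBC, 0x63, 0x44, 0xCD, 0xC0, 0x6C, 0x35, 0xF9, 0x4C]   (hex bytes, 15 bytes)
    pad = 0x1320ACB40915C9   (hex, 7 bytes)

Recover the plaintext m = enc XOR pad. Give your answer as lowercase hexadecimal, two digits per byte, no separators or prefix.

436169726f2075706461746520305f

The 7-byte key repeats, so the effective keystream is 13 20 ac b4 09 15 c9 13 20 ac b4 09 15 c9 13.
byte 0: 50 xor 13 = 43
byte 1: 41 xor 20 = 61
byte 2: c5 xor ac = 69
byte 3: c6 xor b4 = 72
byte 4: 66 xor 09 = 6f
byte 5: 35 xor 15 = 20
byte 6: bc xor c9 = 75
byte 7: 63 xor 13 = 70
byte 8: 44 xor 20 = 64
byte 9: cd xor ac = 61
byte 10: c0 xor b4 = 74
byte 11: 6c xor 09 = 65
byte 12: 35 xor 15 = 20
byte 13: f9 xor c9 = 30
byte 14: 4c xor 13 = 5f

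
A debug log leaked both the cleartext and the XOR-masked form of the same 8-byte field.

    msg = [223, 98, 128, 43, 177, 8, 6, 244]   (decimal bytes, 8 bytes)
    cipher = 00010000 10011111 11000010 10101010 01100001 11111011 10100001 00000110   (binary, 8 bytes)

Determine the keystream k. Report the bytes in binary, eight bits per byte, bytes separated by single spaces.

11001111 11111101 01000010 10000001 11010000 11110011 10100111 11110010

Since cipher = msg ⊕ k, XORing both sides with msg gives k = msg ⊕ cipher.
byte 0: df ^ 10 = cf
byte 1: 62 ^ 9f = fd
byte 2: 80 ^ c2 = 42
byte 3: 2b ^ aa = 81
byte 4: b1 ^ 61 = d0
byte 5: 08 ^ fb = f3
byte 6: 06 ^ a1 = a7
byte 7: f4 ^ 06 = f2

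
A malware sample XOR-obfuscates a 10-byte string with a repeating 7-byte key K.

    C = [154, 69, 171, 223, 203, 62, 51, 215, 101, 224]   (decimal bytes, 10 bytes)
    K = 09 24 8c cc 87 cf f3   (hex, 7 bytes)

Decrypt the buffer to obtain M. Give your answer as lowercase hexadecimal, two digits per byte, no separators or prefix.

936127134cf1c0de416c

The 7-byte key repeats, so the effective keystream is 09 24 8c cc 87 cf f3 09 24 8c.
byte 0: 10011010 ^ 00001001 = 10010011
byte 1: 01000101 ^ 00100100 = 01100001
byte 2: 10101011 ^ 10001100 = 00100111
byte 3: 11011111 ^ 11001100 = 00010011
byte 4: 11001011 ^ 10000111 = 01001100
byte 5: 00111110 ^ 11001111 = 11110001
byte 6: 00110011 ^ 11110011 = 11000000
byte 7: 11010111 ^ 00001001 = 11011110
byte 8: 01100101 ^ 00100100 = 01000001
byte 9: 11100000 ^ 10001100 = 01101100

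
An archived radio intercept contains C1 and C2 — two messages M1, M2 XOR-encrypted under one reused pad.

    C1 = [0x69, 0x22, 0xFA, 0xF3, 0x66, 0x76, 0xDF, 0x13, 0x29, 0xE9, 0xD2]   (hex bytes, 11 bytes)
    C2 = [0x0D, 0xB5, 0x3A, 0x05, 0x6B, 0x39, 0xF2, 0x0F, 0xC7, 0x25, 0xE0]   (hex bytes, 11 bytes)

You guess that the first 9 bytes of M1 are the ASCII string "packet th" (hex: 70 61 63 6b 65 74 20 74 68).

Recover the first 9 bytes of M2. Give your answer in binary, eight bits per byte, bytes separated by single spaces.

00010100 11110110 10100011 10011101 01101000 00111011 00001101 01101000 10000110

First, C1 ⊕ C2 = (M1 ⊕ K) ⊕ (M2 ⊕ K) = M1 ⊕ M2, so the key drops out. Then M2 = (M1 ⊕ M2) ⊕ M1 over the first 9 bytes.
byte 0: (69 xor 0d) xor 70 = 64 xor 70 = 14
byte 1: (22 xor b5) xor 61 = 97 xor 61 = f6
byte 2: (fa xor 3a) xor 63 = c0 xor 63 = a3
byte 3: (f3 xor 05) xor 6b = f6 xor 6b = 9d
byte 4: (66 xor 6b) xor 65 = 0d xor 65 = 68
byte 5: (76 xor 39) xor 74 = 4f xor 74 = 3b
byte 6: (df xor f2) xor 20 = 2d xor 20 = 0d
byte 7: (13 xor 0f) xor 74 = 1c xor 74 = 68
byte 8: (29 xor c7) xor 68 = ee xor 68 = 86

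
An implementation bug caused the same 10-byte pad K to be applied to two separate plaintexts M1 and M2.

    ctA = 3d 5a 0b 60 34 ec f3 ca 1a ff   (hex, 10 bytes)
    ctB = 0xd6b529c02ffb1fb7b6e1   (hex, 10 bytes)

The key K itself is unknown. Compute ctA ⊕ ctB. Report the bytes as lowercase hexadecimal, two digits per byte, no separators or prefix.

ctA ⊕ ctB = (M1 ⊕ K) ⊕ (M2 ⊕ K) = M1 ⊕ M2 — the shared key cancels under XOR.
byte 0: 3d xor d6 = eb
byte 1: 5a xor b5 = ef
byte 2: 0b xor 29 = 22
byte 3: 60 xor c0 = a0
byte 4: 34 xor 2f = 1b
byte 5: ec xor fb = 17
byte 6: f3 xor 1f = ec
byte 7: ca xor b7 = 7d
byte 8: 1a xor b6 = ac
byte 9: ff xor e1 = 1e

ebef22a01b17ec7dac1e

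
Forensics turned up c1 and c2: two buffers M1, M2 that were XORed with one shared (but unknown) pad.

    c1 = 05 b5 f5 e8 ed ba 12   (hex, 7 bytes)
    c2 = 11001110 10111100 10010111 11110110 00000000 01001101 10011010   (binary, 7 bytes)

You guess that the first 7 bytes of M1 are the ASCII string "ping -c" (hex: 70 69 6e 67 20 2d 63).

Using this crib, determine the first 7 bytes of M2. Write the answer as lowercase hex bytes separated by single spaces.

First, c1 ⊕ c2 = (M1 ⊕ K) ⊕ (M2 ⊕ K) = M1 ⊕ M2, so the key drops out. Then M2 = (M1 ⊕ M2) ⊕ M1 over the first 7 bytes.
byte 0: (05 xor ce) xor 70 = cb xor 70 = bb
byte 1: (b5 xor bc) xor 69 = 09 xor 69 = 60
byte 2: (f5 xor 97) xor 6e = 62 xor 6e = 0c
byte 3: (e8 xor f6) xor 67 = 1e xor 67 = 79
byte 4: (ed xor 00) xor 20 = ed xor 20 = cd
byte 5: (ba xor 4d) xor 2d = f7 xor 2d = da
byte 6: (12 xor 9a) xor 63 = 88 xor 63 = eb

bb 60 0c 79 cd da eb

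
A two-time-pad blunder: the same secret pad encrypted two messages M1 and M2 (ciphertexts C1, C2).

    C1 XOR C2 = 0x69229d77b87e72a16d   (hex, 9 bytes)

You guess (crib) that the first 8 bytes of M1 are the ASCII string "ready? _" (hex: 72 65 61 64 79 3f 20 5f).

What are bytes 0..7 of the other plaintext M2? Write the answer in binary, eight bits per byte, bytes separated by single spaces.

Since C1 ⊕ C2 = M1 ⊕ M2, XORing with the guessed M1 bytes yields the corresponding M2 bytes: M2 = (C1 ⊕ C2) ⊕ M1.
69 ^ 72 = 1b
22 ^ 65 = 47
9d ^ 61 = fc
77 ^ 64 = 13
b8 ^ 79 = c1
7e ^ 3f = 41
72 ^ 20 = 52
a1 ^ 5f = fe

00011011 01000111 11111100 00010011 11000001 01000001 01010010 11111110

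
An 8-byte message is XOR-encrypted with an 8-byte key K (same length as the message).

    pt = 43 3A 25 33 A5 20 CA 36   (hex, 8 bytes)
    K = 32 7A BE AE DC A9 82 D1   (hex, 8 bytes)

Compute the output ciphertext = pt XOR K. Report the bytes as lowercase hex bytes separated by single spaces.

71 40 9b 9d 79 89 48 e7

43 XOR 32 = 71
3a XOR 7a = 40
25 XOR be = 9b
33 XOR ae = 9d
a5 XOR dc = 79
20 XOR a9 = 89
ca XOR 82 = 48
36 XOR d1 = e7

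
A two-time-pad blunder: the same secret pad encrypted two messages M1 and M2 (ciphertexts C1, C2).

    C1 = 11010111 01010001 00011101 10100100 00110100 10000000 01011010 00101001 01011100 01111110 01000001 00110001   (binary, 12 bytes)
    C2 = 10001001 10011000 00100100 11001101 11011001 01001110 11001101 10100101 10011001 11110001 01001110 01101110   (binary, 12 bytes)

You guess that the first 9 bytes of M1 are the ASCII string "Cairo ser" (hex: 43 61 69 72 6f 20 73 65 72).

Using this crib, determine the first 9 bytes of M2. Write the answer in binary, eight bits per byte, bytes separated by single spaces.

First, C1 ⊕ C2 = (M1 ⊕ K) ⊕ (M2 ⊕ K) = M1 ⊕ M2, so the key drops out. Then M2 = (M1 ⊕ M2) ⊕ M1 over the first 9 bytes.
byte 0: (d7 ⊕ 89) ⊕ 43 = 5e ⊕ 43 = 1d
byte 1: (51 ⊕ 98) ⊕ 61 = c9 ⊕ 61 = a8
byte 2: (1d ⊕ 24) ⊕ 69 = 39 ⊕ 69 = 50
byte 3: (a4 ⊕ cd) ⊕ 72 = 69 ⊕ 72 = 1b
byte 4: (34 ⊕ d9) ⊕ 6f = ed ⊕ 6f = 82
byte 5: (80 ⊕ 4e) ⊕ 20 = ce ⊕ 20 = ee
byte 6: (5a ⊕ cd) ⊕ 73 = 97 ⊕ 73 = e4
byte 7: (29 ⊕ a5) ⊕ 65 = 8c ⊕ 65 = e9
byte 8: (5c ⊕ 99) ⊕ 72 = c5 ⊕ 72 = b7

00011101 10101000 01010000 00011011 10000010 11101110 11100100 11101001 10110111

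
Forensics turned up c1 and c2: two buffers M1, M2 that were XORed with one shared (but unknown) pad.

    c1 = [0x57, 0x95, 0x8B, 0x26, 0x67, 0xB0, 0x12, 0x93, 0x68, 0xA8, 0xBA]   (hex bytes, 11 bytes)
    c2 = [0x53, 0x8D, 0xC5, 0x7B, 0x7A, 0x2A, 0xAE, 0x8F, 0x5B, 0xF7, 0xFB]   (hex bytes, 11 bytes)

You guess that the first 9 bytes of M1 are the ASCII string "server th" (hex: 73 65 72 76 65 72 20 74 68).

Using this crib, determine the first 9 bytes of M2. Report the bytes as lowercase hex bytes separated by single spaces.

First, c1 ⊕ c2 = (M1 ⊕ K) ⊕ (M2 ⊕ K) = M1 ⊕ M2, so the key drops out. Then M2 = (M1 ⊕ M2) ⊕ M1 over the first 9 bytes.
byte 0: (57 XOR 53) XOR 73 = 04 XOR 73 = 77
byte 1: (95 XOR 8d) XOR 65 = 18 XOR 65 = 7d
byte 2: (8b XOR c5) XOR 72 = 4e XOR 72 = 3c
byte 3: (26 XOR 7b) XOR 76 = 5d XOR 76 = 2b
byte 4: (67 XOR 7a) XOR 65 = 1d XOR 65 = 78
byte 5: (b0 XOR 2a) XOR 72 = 9a XOR 72 = e8
byte 6: (12 XOR ae) XOR 20 = bc XOR 20 = 9c
byte 7: (93 XOR 8f) XOR 74 = 1c XOR 74 = 68
byte 8: (68 XOR 5b) XOR 68 = 33 XOR 68 = 5b

77 7d 3c 2b 78 e8 9c 68 5b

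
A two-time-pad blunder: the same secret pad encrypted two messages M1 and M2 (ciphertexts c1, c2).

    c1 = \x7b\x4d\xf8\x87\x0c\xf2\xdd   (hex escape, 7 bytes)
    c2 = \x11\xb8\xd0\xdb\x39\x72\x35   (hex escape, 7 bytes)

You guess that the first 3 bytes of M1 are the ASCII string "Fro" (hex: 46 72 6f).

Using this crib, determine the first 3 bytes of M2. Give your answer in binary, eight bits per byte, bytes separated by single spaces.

00101100 10000111 01000111

First, c1 ⊕ c2 = (M1 ⊕ K) ⊕ (M2 ⊕ K) = M1 ⊕ M2, so the key drops out. Then M2 = (M1 ⊕ M2) ⊕ M1 over the first 3 bytes.
byte 0: (7b xor 11) xor 46 = 6a xor 46 = 2c
byte 1: (4d xor b8) xor 72 = f5 xor 72 = 87
byte 2: (f8 xor d0) xor 6f = 28 xor 6f = 47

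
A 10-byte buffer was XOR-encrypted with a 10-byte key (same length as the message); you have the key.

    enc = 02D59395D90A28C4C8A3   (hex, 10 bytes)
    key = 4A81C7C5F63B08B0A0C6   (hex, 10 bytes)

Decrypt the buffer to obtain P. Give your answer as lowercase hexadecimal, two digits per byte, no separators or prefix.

485454502f3120746865

02 ^ 4a = 48
d5 ^ 81 = 54
93 ^ c7 = 54
95 ^ c5 = 50
d9 ^ f6 = 2f
0a ^ 3b = 31
28 ^ 08 = 20
c4 ^ b0 = 74
c8 ^ a0 = 68
a3 ^ c6 = 65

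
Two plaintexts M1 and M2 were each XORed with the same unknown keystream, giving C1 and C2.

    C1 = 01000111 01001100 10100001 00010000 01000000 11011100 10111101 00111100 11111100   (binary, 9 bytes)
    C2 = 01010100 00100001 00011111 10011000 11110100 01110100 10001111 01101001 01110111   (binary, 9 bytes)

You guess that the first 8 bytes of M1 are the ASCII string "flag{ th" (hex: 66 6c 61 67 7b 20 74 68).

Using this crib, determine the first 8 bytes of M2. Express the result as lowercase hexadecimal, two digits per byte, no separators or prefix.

First, C1 ⊕ C2 = (M1 ⊕ K) ⊕ (M2 ⊕ K) = M1 ⊕ M2, so the key drops out. Then M2 = (M1 ⊕ M2) ⊕ M1 over the first 8 bytes.
byte 0: (47 XOR 54) XOR 66 = 13 XOR 66 = 75
byte 1: (4c XOR 21) XOR 6c = 6d XOR 6c = 01
byte 2: (a1 XOR 1f) XOR 61 = be XOR 61 = df
byte 3: (10 XOR 98) XOR 67 = 88 XOR 67 = ef
byte 4: (40 XOR f4) XOR 7b = b4 XOR 7b = cf
byte 5: (dc XOR 74) XOR 20 = a8 XOR 20 = 88
byte 6: (bd XOR 8f) XOR 74 = 32 XOR 74 = 46
byte 7: (3c XOR 69) XOR 68 = 55 XOR 68 = 3d

7501dfefcf88463d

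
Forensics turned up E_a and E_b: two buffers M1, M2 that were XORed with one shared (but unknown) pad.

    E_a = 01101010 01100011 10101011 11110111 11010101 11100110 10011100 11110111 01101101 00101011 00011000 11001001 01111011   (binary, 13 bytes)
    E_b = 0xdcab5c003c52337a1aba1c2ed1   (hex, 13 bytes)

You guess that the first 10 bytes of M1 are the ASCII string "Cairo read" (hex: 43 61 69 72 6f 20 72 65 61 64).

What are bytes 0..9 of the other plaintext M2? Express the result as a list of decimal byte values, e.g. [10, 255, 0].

[245, 169, 158, 133, 134, 148, 221, 232, 22, 245]

First, E_a ⊕ E_b = (M1 ⊕ K) ⊕ (M2 ⊕ K) = M1 ⊕ M2, so the key drops out. Then M2 = (M1 ⊕ M2) ⊕ M1 over the first 10 bytes.
byte 0: (6a XOR dc) XOR 43 = b6 XOR 43 = f5
byte 1: (63 XOR ab) XOR 61 = c8 XOR 61 = a9
byte 2: (ab XOR 5c) XOR 69 = f7 XOR 69 = 9e
byte 3: (f7 XOR 00) XOR 72 = f7 XOR 72 = 85
byte 4: (d5 XOR 3c) XOR 6f = e9 XOR 6f = 86
byte 5: (e6 XOR 52) XOR 20 = b4 XOR 20 = 94
byte 6: (9c XOR 33) XOR 72 = af XOR 72 = dd
byte 7: (f7 XOR 7a) XOR 65 = 8d XOR 65 = e8
byte 8: (6d XOR 1a) XOR 61 = 77 XOR 61 = 16
byte 9: (2b XOR ba) XOR 64 = 91 XOR 64 = f5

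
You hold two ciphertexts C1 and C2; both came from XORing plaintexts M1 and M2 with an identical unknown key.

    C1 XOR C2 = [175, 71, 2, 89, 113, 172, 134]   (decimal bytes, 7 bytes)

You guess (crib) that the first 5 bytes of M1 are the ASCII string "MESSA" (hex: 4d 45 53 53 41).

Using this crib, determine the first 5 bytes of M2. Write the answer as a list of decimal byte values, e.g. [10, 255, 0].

Since C1 ⊕ C2 = M1 ⊕ M2, XORing with the guessed M1 bytes yields the corresponding M2 bytes: M2 = (C1 ⊕ C2) ⊕ M1.
af XOR 4d = e2
47 XOR 45 = 02
02 XOR 53 = 51
59 XOR 53 = 0a
71 XOR 41 = 30

[226, 2, 81, 10, 48]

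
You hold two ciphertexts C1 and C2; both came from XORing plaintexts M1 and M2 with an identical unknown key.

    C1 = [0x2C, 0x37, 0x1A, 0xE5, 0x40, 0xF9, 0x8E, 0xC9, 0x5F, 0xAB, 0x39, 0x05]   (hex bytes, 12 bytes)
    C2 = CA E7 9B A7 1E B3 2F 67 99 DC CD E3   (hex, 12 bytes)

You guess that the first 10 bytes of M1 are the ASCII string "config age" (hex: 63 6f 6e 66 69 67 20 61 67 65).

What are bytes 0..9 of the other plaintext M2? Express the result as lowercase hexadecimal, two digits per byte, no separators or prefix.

First, C1 ⊕ C2 = (M1 ⊕ K) ⊕ (M2 ⊕ K) = M1 ⊕ M2, so the key drops out. Then M2 = (M1 ⊕ M2) ⊕ M1 over the first 10 bytes.
byte 0: (2c ⊕ ca) ⊕ 63 = e6 ⊕ 63 = 85
byte 1: (37 ⊕ e7) ⊕ 6f = d0 ⊕ 6f = bf
byte 2: (1a ⊕ 9b) ⊕ 6e = 81 ⊕ 6e = ef
byte 3: (e5 ⊕ a7) ⊕ 66 = 42 ⊕ 66 = 24
byte 4: (40 ⊕ 1e) ⊕ 69 = 5e ⊕ 69 = 37
byte 5: (f9 ⊕ b3) ⊕ 67 = 4a ⊕ 67 = 2d
byte 6: (8e ⊕ 2f) ⊕ 20 = a1 ⊕ 20 = 81
byte 7: (c9 ⊕ 67) ⊕ 61 = ae ⊕ 61 = cf
byte 8: (5f ⊕ 99) ⊕ 67 = c6 ⊕ 67 = a1
byte 9: (ab ⊕ dc) ⊕ 65 = 77 ⊕ 65 = 12

85bfef24372d81cfa112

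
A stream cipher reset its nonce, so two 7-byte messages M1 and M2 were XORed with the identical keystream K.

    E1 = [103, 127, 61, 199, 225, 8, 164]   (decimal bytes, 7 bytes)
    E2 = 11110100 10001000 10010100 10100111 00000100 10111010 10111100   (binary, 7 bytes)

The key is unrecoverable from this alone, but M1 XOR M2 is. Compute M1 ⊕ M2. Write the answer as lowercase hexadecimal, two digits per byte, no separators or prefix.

E1 ⊕ E2 = (M1 ⊕ K) ⊕ (M2 ⊕ K) = M1 ⊕ M2 — the shared key cancels under XOR.
67 ⊕ f4 = 93
7f ⊕ 88 = f7
3d ⊕ 94 = a9
c7 ⊕ a7 = 60
e1 ⊕ 04 = e5
08 ⊕ ba = b2
a4 ⊕ bc = 18

93f7a960e5b218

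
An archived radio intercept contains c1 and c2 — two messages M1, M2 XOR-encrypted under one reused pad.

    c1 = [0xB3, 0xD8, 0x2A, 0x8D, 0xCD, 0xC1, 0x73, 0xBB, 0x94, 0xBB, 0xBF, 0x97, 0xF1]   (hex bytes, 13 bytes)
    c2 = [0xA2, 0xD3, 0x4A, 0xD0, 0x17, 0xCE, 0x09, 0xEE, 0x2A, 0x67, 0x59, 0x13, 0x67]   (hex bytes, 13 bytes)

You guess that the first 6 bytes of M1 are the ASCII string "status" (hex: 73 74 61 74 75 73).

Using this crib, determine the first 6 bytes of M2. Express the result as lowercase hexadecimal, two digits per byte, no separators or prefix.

627f0129af7c

First, c1 ⊕ c2 = (M1 ⊕ K) ⊕ (M2 ⊕ K) = M1 ⊕ M2, so the key drops out. Then M2 = (M1 ⊕ M2) ⊕ M1 over the first 6 bytes.
byte 0: (b3 XOR a2) XOR 73 = 11 XOR 73 = 62
byte 1: (d8 XOR d3) XOR 74 = 0b XOR 74 = 7f
byte 2: (2a XOR 4a) XOR 61 = 60 XOR 61 = 01
byte 3: (8d XOR d0) XOR 74 = 5d XOR 74 = 29
byte 4: (cd XOR 17) XOR 75 = da XOR 75 = af
byte 5: (c1 XOR ce) XOR 73 = 0f XOR 73 = 7c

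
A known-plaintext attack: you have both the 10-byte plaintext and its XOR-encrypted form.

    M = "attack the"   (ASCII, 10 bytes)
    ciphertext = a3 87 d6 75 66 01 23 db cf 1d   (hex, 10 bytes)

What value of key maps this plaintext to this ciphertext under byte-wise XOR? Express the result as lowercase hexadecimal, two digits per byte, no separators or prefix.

Since ciphertext = M ⊕ key, XORing both sides with M gives key = M ⊕ ciphertext.
01100001 ⊕ 10100011 = 11000010
01110100 ⊕ 10000111 = 11110011
01110100 ⊕ 11010110 = 10100010
01100001 ⊕ 01110101 = 00010100
01100011 ⊕ 01100110 = 00000101
01101011 ⊕ 00000001 = 01101010
00100000 ⊕ 00100011 = 00000011
01110100 ⊕ 11011011 = 10101111
01101000 ⊕ 11001111 = 10100111
01100101 ⊕ 00011101 = 01111000

c2f3a214056a03afa778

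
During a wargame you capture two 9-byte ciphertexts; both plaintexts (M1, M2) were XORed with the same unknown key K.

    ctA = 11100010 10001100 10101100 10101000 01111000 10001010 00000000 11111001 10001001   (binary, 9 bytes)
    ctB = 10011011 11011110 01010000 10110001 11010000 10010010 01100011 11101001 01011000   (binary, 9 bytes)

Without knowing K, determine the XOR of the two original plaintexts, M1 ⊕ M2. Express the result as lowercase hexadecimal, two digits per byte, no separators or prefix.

ctA ⊕ ctB = (M1 ⊕ K) ⊕ (M2 ⊕ K) = M1 ⊕ M2 — the shared key cancels under XOR.
byte 0: 11100010 XOR 10011011 = 01111001
byte 1: 10001100 XOR 11011110 = 01010010
byte 2: 10101100 XOR 01010000 = 11111100
byte 3: 10101000 XOR 10110001 = 00011001
byte 4: 01111000 XOR 11010000 = 10101000
byte 5: 10001010 XOR 10010010 = 00011000
byte 6: 00000000 XOR 01100011 = 01100011
byte 7: 11111001 XOR 11101001 = 00010000
byte 8: 10001001 XOR 01011000 = 11010001

7952fc19a8186310d1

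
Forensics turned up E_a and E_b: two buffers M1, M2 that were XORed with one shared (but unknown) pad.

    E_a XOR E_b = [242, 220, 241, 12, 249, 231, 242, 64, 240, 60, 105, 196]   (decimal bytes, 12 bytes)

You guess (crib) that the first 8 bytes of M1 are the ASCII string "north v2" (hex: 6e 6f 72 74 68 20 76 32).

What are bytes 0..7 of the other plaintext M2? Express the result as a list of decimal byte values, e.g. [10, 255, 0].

[156, 179, 131, 120, 145, 199, 132, 114]

Since E_a ⊕ E_b = M1 ⊕ M2, XORing with the guessed M1 bytes yields the corresponding M2 bytes: M2 = (E_a ⊕ E_b) ⊕ M1.
f2 ⊕ 6e = 9c
dc ⊕ 6f = b3
f1 ⊕ 72 = 83
0c ⊕ 74 = 78
f9 ⊕ 68 = 91
e7 ⊕ 20 = c7
f2 ⊕ 76 = 84
40 ⊕ 32 = 72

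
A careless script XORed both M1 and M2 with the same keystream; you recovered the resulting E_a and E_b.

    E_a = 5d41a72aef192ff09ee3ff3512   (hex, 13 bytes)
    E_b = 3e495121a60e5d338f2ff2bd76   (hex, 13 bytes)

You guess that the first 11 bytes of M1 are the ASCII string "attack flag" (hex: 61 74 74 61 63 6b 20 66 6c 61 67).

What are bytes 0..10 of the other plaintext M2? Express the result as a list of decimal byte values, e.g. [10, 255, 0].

[2, 124, 130, 106, 42, 124, 82, 165, 125, 173, 106]

First, E_a ⊕ E_b = (M1 ⊕ K) ⊕ (M2 ⊕ K) = M1 ⊕ M2, so the key drops out. Then M2 = (M1 ⊕ M2) ⊕ M1 over the first 11 bytes.
byte 0: (5d ^ 3e) ^ 61 = 63 ^ 61 = 02
byte 1: (41 ^ 49) ^ 74 = 08 ^ 74 = 7c
byte 2: (a7 ^ 51) ^ 74 = f6 ^ 74 = 82
byte 3: (2a ^ 21) ^ 61 = 0b ^ 61 = 6a
byte 4: (ef ^ a6) ^ 63 = 49 ^ 63 = 2a
byte 5: (19 ^ 0e) ^ 6b = 17 ^ 6b = 7c
byte 6: (2f ^ 5d) ^ 20 = 72 ^ 20 = 52
byte 7: (f0 ^ 33) ^ 66 = c3 ^ 66 = a5
byte 8: (9e ^ 8f) ^ 6c = 11 ^ 6c = 7d
byte 9: (e3 ^ 2f) ^ 61 = cc ^ 61 = ad
byte 10: (ff ^ f2) ^ 67 = 0d ^ 67 = 6a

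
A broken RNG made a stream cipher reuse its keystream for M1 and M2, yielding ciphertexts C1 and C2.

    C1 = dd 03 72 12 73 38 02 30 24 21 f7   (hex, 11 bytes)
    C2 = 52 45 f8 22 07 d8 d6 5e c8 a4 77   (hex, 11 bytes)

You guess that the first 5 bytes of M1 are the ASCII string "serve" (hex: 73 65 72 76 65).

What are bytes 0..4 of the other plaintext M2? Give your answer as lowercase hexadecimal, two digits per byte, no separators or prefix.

First, C1 ⊕ C2 = (M1 ⊕ K) ⊕ (M2 ⊕ K) = M1 ⊕ M2, so the key drops out. Then M2 = (M1 ⊕ M2) ⊕ M1 over the first 5 bytes.
byte 0: (dd XOR 52) XOR 73 = 8f XOR 73 = fc
byte 1: (03 XOR 45) XOR 65 = 46 XOR 65 = 23
byte 2: (72 XOR f8) XOR 72 = 8a XOR 72 = f8
byte 3: (12 XOR 22) XOR 76 = 30 XOR 76 = 46
byte 4: (73 XOR 07) XOR 65 = 74 XOR 65 = 11

fc23f84611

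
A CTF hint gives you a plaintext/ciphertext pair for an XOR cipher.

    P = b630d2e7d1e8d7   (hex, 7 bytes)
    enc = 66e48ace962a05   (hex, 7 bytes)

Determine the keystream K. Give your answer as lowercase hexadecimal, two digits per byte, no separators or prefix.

d0d4582947c2d2

Since enc = P ⊕ K, XORing both sides with P gives K = P ⊕ enc.
b6 XOR 66 = d0
30 XOR e4 = d4
d2 XOR 8a = 58
e7 XOR ce = 29
d1 XOR 96 = 47
e8 XOR 2a = c2
d7 XOR 05 = d2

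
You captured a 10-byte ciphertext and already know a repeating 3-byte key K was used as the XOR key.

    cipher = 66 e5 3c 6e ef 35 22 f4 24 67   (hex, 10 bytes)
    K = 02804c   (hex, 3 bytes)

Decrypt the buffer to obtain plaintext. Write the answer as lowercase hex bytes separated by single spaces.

64 65 70 6c 6f 79 20 74 68 65

The 3-byte key repeats, so the effective keystream is 02 80 4c 02 80 4c 02 80 4c 02.
byte 0: 01100110 ^ 00000010 = 01100100
byte 1: 11100101 ^ 10000000 = 01100101
byte 2: 00111100 ^ 01001100 = 01110000
byte 3: 01101110 ^ 00000010 = 01101100
byte 4: 11101111 ^ 10000000 = 01101111
byte 5: 00110101 ^ 01001100 = 01111001
byte 6: 00100010 ^ 00000010 = 00100000
byte 7: 11110100 ^ 10000000 = 01110100
byte 8: 00100100 ^ 01001100 = 01101000
byte 9: 01100111 ^ 00000010 = 01100101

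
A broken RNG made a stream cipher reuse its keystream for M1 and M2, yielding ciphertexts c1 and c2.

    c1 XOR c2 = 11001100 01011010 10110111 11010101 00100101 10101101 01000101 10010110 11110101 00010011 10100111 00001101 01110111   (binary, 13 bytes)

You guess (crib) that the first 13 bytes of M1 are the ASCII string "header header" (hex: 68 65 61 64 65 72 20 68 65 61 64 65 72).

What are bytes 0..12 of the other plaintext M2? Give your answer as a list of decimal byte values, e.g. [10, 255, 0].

[164, 63, 214, 177, 64, 223, 101, 254, 144, 114, 195, 104, 5]

Since c1 ⊕ c2 = M1 ⊕ M2, XORing with the guessed M1 bytes yields the corresponding M2 bytes: M2 = (c1 ⊕ c2) ⊕ M1.
cc ⊕ 68 = a4
5a ⊕ 65 = 3f
b7 ⊕ 61 = d6
d5 ⊕ 64 = b1
25 ⊕ 65 = 40
ad ⊕ 72 = df
45 ⊕ 20 = 65
96 ⊕ 68 = fe
f5 ⊕ 65 = 90
13 ⊕ 61 = 72
a7 ⊕ 64 = c3
0d ⊕ 65 = 68
77 ⊕ 72 = 05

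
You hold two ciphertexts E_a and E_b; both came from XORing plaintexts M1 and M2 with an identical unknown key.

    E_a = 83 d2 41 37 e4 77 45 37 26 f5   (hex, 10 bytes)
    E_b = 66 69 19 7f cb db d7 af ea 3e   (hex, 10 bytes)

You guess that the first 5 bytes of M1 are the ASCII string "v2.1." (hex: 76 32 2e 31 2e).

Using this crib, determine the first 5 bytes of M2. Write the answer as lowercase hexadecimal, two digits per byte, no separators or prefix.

9389767901

First, E_a ⊕ E_b = (M1 ⊕ K) ⊕ (M2 ⊕ K) = M1 ⊕ M2, so the key drops out. Then M2 = (M1 ⊕ M2) ⊕ M1 over the first 5 bytes.
byte 0: (83 xor 66) xor 76 = e5 xor 76 = 93
byte 1: (d2 xor 69) xor 32 = bb xor 32 = 89
byte 2: (41 xor 19) xor 2e = 58 xor 2e = 76
byte 3: (37 xor 7f) xor 31 = 48 xor 31 = 79
byte 4: (e4 xor cb) xor 2e = 2f xor 2e = 01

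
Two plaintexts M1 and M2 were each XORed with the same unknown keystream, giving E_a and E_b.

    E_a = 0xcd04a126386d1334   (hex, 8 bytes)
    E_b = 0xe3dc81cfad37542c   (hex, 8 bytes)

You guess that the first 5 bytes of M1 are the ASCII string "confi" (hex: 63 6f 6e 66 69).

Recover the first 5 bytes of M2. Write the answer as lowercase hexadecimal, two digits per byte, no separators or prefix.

4db74e8ffc

First, E_a ⊕ E_b = (M1 ⊕ K) ⊕ (M2 ⊕ K) = M1 ⊕ M2, so the key drops out. Then M2 = (M1 ⊕ M2) ⊕ M1 over the first 5 bytes.
byte 0: (cd XOR e3) XOR 63 = 2e XOR 63 = 4d
byte 1: (04 XOR dc) XOR 6f = d8 XOR 6f = b7
byte 2: (a1 XOR 81) XOR 6e = 20 XOR 6e = 4e
byte 3: (26 XOR cf) XOR 66 = e9 XOR 66 = 8f
byte 4: (38 XOR ad) XOR 69 = 95 XOR 69 = fc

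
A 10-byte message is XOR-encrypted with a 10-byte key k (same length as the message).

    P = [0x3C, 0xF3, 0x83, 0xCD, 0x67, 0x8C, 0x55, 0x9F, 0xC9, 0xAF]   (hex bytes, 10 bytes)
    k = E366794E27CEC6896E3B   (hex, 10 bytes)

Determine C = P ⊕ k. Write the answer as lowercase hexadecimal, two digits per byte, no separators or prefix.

df95fa8340429316a794

 60 XOR 227 = 223
243 XOR 102 = 149
131 XOR 121 = 250
205 XOR  78 = 131
103 XOR  39 =  64
140 XOR 206 =  66
 85 XOR 198 = 147
159 XOR 137 =  22
201 XOR 110 = 167
175 XOR  59 = 148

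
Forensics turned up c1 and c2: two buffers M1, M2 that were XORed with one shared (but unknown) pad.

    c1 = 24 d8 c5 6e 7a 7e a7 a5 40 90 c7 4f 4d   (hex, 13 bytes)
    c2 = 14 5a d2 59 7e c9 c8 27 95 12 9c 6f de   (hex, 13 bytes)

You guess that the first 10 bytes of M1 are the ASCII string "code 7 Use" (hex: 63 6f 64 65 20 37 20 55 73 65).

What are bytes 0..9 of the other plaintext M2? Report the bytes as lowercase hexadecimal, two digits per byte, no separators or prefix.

First, c1 ⊕ c2 = (M1 ⊕ K) ⊕ (M2 ⊕ K) = M1 ⊕ M2, so the key drops out. Then M2 = (M1 ⊕ M2) ⊕ M1 over the first 10 bytes.
byte 0: (24 ^ 14) ^ 63 = 30 ^ 63 = 53
byte 1: (d8 ^ 5a) ^ 6f = 82 ^ 6f = ed
byte 2: (c5 ^ d2) ^ 64 = 17 ^ 64 = 73
byte 3: (6e ^ 59) ^ 65 = 37 ^ 65 = 52
byte 4: (7a ^ 7e) ^ 20 = 04 ^ 20 = 24
byte 5: (7e ^ c9) ^ 37 = b7 ^ 37 = 80
byte 6: (a7 ^ c8) ^ 20 = 6f ^ 20 = 4f
byte 7: (a5 ^ 27) ^ 55 = 82 ^ 55 = d7
byte 8: (40 ^ 95) ^ 73 = d5 ^ 73 = a6
byte 9: (90 ^ 12) ^ 65 = 82 ^ 65 = e7

53ed735224804fd7a6e7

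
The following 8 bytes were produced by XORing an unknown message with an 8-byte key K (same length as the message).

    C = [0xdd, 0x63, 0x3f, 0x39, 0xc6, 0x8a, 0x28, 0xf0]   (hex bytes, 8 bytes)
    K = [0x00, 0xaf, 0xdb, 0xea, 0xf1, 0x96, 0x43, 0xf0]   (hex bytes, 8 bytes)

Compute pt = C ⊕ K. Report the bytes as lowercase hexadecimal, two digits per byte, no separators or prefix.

ddcce4d3371c6b00

XOR is its own inverse, so applying the key byte-wise gives the result directly.
byte 0: dd XOR 00 = dd
byte 1: 63 XOR af = cc
byte 2: 3f XOR db = e4
byte 3: 39 XOR ea = d3
byte 4: c6 XOR f1 = 37
byte 5: 8a XOR 96 = 1c
byte 6: 28 XOR 43 = 6b
byte 7: f0 XOR f0 = 00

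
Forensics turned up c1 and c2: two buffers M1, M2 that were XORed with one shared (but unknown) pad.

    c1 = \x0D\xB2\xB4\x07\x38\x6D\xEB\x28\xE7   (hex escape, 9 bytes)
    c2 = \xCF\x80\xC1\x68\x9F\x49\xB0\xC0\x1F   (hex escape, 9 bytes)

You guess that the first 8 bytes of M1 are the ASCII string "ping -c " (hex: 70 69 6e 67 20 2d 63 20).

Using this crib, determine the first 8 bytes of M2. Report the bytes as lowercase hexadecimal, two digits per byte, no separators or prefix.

b25b1b08870938c8

First, c1 ⊕ c2 = (M1 ⊕ K) ⊕ (M2 ⊕ K) = M1 ⊕ M2, so the key drops out. Then M2 = (M1 ⊕ M2) ⊕ M1 over the first 8 bytes.
byte 0: (0d xor cf) xor 70 = c2 xor 70 = b2
byte 1: (b2 xor 80) xor 69 = 32 xor 69 = 5b
byte 2: (b4 xor c1) xor 6e = 75 xor 6e = 1b
byte 3: (07 xor 68) xor 67 = 6f xor 67 = 08
byte 4: (38 xor 9f) xor 20 = a7 xor 20 = 87
byte 5: (6d xor 49) xor 2d = 24 xor 2d = 09
byte 6: (eb xor b0) xor 63 = 5b xor 63 = 38
byte 7: (28 xor c0) xor 20 = e8 xor 20 = c8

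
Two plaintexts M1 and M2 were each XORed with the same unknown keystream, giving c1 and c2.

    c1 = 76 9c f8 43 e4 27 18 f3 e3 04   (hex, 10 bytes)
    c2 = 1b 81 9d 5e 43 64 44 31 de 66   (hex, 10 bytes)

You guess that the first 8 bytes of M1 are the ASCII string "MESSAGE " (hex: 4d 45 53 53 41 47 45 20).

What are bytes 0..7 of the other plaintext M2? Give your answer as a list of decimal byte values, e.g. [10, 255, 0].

[32, 88, 54, 78, 230, 4, 25, 226]

First, c1 ⊕ c2 = (M1 ⊕ K) ⊕ (M2 ⊕ K) = M1 ⊕ M2, so the key drops out. Then M2 = (M1 ⊕ M2) ⊕ M1 over the first 8 bytes.
byte 0: (76 XOR 1b) XOR 4d = 6d XOR 4d = 20
byte 1: (9c XOR 81) XOR 45 = 1d XOR 45 = 58
byte 2: (f8 XOR 9d) XOR 53 = 65 XOR 53 = 36
byte 3: (43 XOR 5e) XOR 53 = 1d XOR 53 = 4e
byte 4: (e4 XOR 43) XOR 41 = a7 XOR 41 = e6
byte 5: (27 XOR 64) XOR 47 = 43 XOR 47 = 04
byte 6: (18 XOR 44) XOR 45 = 5c XOR 45 = 19
byte 7: (f3 XOR 31) XOR 20 = c2 XOR 20 = e2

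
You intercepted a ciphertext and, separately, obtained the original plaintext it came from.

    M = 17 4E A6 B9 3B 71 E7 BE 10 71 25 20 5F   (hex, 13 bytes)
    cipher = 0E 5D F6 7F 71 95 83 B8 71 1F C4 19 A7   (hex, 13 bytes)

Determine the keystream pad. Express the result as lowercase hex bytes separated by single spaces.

19 13 50 c6 4a e4 64 06 61 6e e1 39 f8

Since cipher = M ⊕ pad, XORing both sides with M gives pad = M ⊕ cipher.
byte 0: 00010111 xor 00001110 = 00011001
byte 1: 01001110 xor 01011101 = 00010011
byte 2: 10100110 xor 11110110 = 01010000
byte 3: 10111001 xor 01111111 = 11000110
byte 4: 00111011 xor 01110001 = 01001010
byte 5: 01110001 xor 10010101 = 11100100
byte 6: 11100111 xor 10000011 = 01100100
byte 7: 10111110 xor 10111000 = 00000110
byte 8: 00010000 xor 01110001 = 01100001
byte 9: 01110001 xor 00011111 = 01101110
byte 10: 00100101 xor 11000100 = 11100001
byte 11: 00100000 xor 00011001 = 00111001
byte 12: 01011111 xor 10100111 = 11111000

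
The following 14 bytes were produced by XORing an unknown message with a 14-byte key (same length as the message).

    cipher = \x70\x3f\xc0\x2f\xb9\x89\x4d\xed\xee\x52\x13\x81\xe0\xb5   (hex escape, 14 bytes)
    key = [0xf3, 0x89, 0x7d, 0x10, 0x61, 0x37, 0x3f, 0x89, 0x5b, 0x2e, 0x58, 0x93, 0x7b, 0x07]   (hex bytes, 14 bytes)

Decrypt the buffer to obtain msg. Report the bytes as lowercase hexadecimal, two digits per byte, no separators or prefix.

XOR is its own inverse, so applying the key byte-wise gives the result directly.
byte 0: 70 ^ f3 = 83
byte 1: 3f ^ 89 = b6
byte 2: c0 ^ 7d = bd
byte 3: 2f ^ 10 = 3f
byte 4: b9 ^ 61 = d8
byte 5: 89 ^ 37 = be
byte 6: 4d ^ 3f = 72
byte 7: ed ^ 89 = 64
byte 8: ee ^ 5b = b5
byte 9: 52 ^ 2e = 7c
byte 10: 13 ^ 58 = 4b
byte 11: 81 ^ 93 = 12
byte 12: e0 ^ 7b = 9b
byte 13: b5 ^ 07 = b2

83b6bd3fd8be7264b57c4b129bb2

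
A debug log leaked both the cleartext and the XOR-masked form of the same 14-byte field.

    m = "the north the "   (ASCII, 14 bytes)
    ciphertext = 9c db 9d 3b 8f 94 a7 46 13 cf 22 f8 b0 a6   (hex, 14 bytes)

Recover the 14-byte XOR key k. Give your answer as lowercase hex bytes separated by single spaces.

Since ciphertext = m ⊕ k, XORing both sides with m gives k = m ⊕ ciphertext.
74 ^ 9c = e8
68 ^ db = b3
65 ^ 9d = f8
20 ^ 3b = 1b
6e ^ 8f = e1
6f ^ 94 = fb
72 ^ a7 = d5
74 ^ 46 = 32
68 ^ 13 = 7b
20 ^ cf = ef
74 ^ 22 = 56
68 ^ f8 = 90
65 ^ b0 = d5
20 ^ a6 = 86

e8 b3 f8 1b e1 fb d5 32 7b ef 56 90 d5 86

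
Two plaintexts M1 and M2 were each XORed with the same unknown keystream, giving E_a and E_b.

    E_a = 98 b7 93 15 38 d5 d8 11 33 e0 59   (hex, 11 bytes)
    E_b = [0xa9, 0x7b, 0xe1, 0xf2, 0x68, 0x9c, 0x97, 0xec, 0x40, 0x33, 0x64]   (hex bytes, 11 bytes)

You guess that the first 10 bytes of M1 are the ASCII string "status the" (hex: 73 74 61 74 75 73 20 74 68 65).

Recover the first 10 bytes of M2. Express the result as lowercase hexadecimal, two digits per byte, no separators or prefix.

42b81393253a6f891bb6

First, E_a ⊕ E_b = (M1 ⊕ K) ⊕ (M2 ⊕ K) = M1 ⊕ M2, so the key drops out. Then M2 = (M1 ⊕ M2) ⊕ M1 over the first 10 bytes.
byte 0: (98 XOR a9) XOR 73 = 31 XOR 73 = 42
byte 1: (b7 XOR 7b) XOR 74 = cc XOR 74 = b8
byte 2: (93 XOR e1) XOR 61 = 72 XOR 61 = 13
byte 3: (15 XOR f2) XOR 74 = e7 XOR 74 = 93
byte 4: (38 XOR 68) XOR 75 = 50 XOR 75 = 25
byte 5: (d5 XOR 9c) XOR 73 = 49 XOR 73 = 3a
byte 6: (d8 XOR 97) XOR 20 = 4f XOR 20 = 6f
byte 7: (11 XOR ec) XOR 74 = fd XOR 74 = 89
byte 8: (33 XOR 40) XOR 68 = 73 XOR 68 = 1b
byte 9: (e0 XOR 33) XOR 65 = d3 XOR 65 = b6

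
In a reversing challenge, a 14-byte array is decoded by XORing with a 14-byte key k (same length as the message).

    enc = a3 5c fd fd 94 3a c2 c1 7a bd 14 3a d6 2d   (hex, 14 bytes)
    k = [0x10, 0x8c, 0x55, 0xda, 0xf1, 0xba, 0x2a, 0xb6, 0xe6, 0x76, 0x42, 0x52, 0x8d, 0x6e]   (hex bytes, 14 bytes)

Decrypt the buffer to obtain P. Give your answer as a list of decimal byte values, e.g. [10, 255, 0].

XOR is its own inverse, so applying the key byte-wise gives the result directly.
a3 ^ 10 = b3
5c ^ 8c = d0
fd ^ 55 = a8
fd ^ da = 27
94 ^ f1 = 65
3a ^ ba = 80
c2 ^ 2a = e8
c1 ^ b6 = 77
7a ^ e6 = 9c
bd ^ 76 = cb
14 ^ 42 = 56
3a ^ 52 = 68
d6 ^ 8d = 5b
2d ^ 6e = 43

[179, 208, 168, 39, 101, 128, 232, 119, 156, 203, 86, 104, 91, 67]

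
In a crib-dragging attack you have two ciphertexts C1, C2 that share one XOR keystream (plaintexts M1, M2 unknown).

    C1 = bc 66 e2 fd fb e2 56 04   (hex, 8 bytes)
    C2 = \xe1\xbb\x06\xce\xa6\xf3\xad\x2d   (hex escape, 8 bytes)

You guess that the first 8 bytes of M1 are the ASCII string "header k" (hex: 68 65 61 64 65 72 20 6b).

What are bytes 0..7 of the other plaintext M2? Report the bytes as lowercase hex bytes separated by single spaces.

First, C1 ⊕ C2 = (M1 ⊕ K) ⊕ (M2 ⊕ K) = M1 ⊕ M2, so the key drops out. Then M2 = (M1 ⊕ M2) ⊕ M1 over the first 8 bytes.
byte 0: (bc ^ e1) ^ 68 = 5d ^ 68 = 35
byte 1: (66 ^ bb) ^ 65 = dd ^ 65 = b8
byte 2: (e2 ^ 06) ^ 61 = e4 ^ 61 = 85
byte 3: (fd ^ ce) ^ 64 = 33 ^ 64 = 57
byte 4: (fb ^ a6) ^ 65 = 5d ^ 65 = 38
byte 5: (e2 ^ f3) ^ 72 = 11 ^ 72 = 63
byte 6: (56 ^ ad) ^ 20 = fb ^ 20 = db
byte 7: (04 ^ 2d) ^ 6b = 29 ^ 6b = 42

35 b8 85 57 38 63 db 42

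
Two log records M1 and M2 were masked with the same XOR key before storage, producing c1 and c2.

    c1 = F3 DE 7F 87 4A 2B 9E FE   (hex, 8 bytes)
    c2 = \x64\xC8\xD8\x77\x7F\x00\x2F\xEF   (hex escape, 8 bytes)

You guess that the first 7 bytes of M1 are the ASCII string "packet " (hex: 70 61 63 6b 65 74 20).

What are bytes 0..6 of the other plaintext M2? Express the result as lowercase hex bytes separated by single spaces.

First, c1 ⊕ c2 = (M1 ⊕ K) ⊕ (M2 ⊕ K) = M1 ⊕ M2, so the key drops out. Then M2 = (M1 ⊕ M2) ⊕ M1 over the first 7 bytes.
byte 0: (f3 ^ 64) ^ 70 = 97 ^ 70 = e7
byte 1: (de ^ c8) ^ 61 = 16 ^ 61 = 77
byte 2: (7f ^ d8) ^ 63 = a7 ^ 63 = c4
byte 3: (87 ^ 77) ^ 6b = f0 ^ 6b = 9b
byte 4: (4a ^ 7f) ^ 65 = 35 ^ 65 = 50
byte 5: (2b ^ 00) ^ 74 = 2b ^ 74 = 5f
byte 6: (9e ^ 2f) ^ 20 = b1 ^ 20 = 91

e7 77 c4 9b 50 5f 91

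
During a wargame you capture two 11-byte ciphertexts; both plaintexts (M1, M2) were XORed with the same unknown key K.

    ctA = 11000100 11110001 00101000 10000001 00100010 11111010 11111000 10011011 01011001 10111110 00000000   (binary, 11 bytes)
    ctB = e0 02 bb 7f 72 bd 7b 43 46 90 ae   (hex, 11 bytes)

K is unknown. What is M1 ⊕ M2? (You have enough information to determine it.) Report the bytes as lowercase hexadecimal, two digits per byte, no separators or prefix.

24f393fe504783d81f2eae

ctA ⊕ ctB = (M1 ⊕ K) ⊕ (M2 ⊕ K) = M1 ⊕ M2 — the shared key cancels under XOR.
byte 0: c4 ⊕ e0 = 24
byte 1: f1 ⊕ 02 = f3
byte 2: 28 ⊕ bb = 93
byte 3: 81 ⊕ 7f = fe
byte 4: 22 ⊕ 72 = 50
byte 5: fa ⊕ bd = 47
byte 6: f8 ⊕ 7b = 83
byte 7: 9b ⊕ 43 = d8
byte 8: 59 ⊕ 46 = 1f
byte 9: be ⊕ 90 = 2e
byte 10: 00 ⊕ ae = ae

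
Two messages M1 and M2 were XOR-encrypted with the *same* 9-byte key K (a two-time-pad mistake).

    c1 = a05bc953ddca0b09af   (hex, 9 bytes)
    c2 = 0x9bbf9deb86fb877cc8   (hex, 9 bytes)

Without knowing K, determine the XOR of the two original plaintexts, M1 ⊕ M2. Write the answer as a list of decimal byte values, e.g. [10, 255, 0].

c1 ⊕ c2 = (M1 ⊕ K) ⊕ (M2 ⊕ K) = M1 ⊕ M2 — the shared key cancels under XOR.
byte 0: a0 xor 9b = 3b
byte 1: 5b xor bf = e4
byte 2: c9 xor 9d = 54
byte 3: 53 xor eb = b8
byte 4: dd xor 86 = 5b
byte 5: ca xor fb = 31
byte 6: 0b xor 87 = 8c
byte 7: 09 xor 7c = 75
byte 8: af xor c8 = 67

[59, 228, 84, 184, 91, 49, 140, 117, 103]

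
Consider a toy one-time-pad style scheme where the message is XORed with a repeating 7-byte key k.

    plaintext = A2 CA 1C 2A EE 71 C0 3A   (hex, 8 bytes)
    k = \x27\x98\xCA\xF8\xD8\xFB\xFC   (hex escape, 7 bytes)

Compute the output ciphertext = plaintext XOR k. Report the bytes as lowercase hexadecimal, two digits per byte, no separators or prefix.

The 7-byte key repeats, so the effective keystream is 27 98 ca f8 d8 fb fc 27.
byte 0: 162 ⊕  39 = 133
byte 1: 202 ⊕ 152 =  82
byte 2:  28 ⊕ 202 = 214
byte 3:  42 ⊕ 248 = 210
byte 4: 238 ⊕ 216 =  54
byte 5: 113 ⊕ 251 = 138
byte 6: 192 ⊕ 252 =  60
byte 7:  58 ⊕  39 =  29

8552d6d2368a3c1d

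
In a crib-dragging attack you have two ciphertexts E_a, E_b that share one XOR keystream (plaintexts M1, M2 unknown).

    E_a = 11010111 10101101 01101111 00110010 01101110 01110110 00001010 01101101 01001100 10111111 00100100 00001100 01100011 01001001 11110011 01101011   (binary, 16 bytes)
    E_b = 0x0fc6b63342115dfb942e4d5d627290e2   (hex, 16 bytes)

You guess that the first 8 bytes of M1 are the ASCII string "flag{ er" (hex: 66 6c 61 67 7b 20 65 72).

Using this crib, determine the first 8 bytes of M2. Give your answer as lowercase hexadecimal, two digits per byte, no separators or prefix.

First, E_a ⊕ E_b = (M1 ⊕ K) ⊕ (M2 ⊕ K) = M1 ⊕ M2, so the key drops out. Then M2 = (M1 ⊕ M2) ⊕ M1 over the first 8 bytes.
byte 0: (d7 ⊕ 0f) ⊕ 66 = d8 ⊕ 66 = be
byte 1: (ad ⊕ c6) ⊕ 6c = 6b ⊕ 6c = 07
byte 2: (6f ⊕ b6) ⊕ 61 = d9 ⊕ 61 = b8
byte 3: (32 ⊕ 33) ⊕ 67 = 01 ⊕ 67 = 66
byte 4: (6e ⊕ 42) ⊕ 7b = 2c ⊕ 7b = 57
byte 5: (76 ⊕ 11) ⊕ 20 = 67 ⊕ 20 = 47
byte 6: (0a ⊕ 5d) ⊕ 65 = 57 ⊕ 65 = 32
byte 7: (6d ⊕ fb) ⊕ 72 = 96 ⊕ 72 = e4

be07b866574732e4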